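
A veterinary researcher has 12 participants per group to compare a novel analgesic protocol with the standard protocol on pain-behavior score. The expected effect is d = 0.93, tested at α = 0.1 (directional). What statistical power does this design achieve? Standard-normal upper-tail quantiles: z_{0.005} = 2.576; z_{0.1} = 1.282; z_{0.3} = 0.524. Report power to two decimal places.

For two equal groups, power = Φ(d·√(n/2) − z_{α}).
d·√(n/2) = 0.93 × √(12/2) = 0.93 × 2.449 = 2.278.
z_β = 2.278 − 1.282 = 0.996.
Power = Φ(0.996) = 0.840.

power ≈ 0.84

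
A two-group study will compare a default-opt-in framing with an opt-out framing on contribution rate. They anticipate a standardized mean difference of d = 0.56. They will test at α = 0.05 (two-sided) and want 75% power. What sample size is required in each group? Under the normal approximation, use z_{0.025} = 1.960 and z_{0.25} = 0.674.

For two independent groups with equal n: n = 2·((z_{α/2} + z_β) / d)².
z_{α/2} + z_β = 1.960 + 0.674 = 2.634.
n = 2 × (2.634 / 0.56)² = 2 × 4.704² = 2 × 22.12 = 44.2.
Round up to the next whole participant.

n = 45 per group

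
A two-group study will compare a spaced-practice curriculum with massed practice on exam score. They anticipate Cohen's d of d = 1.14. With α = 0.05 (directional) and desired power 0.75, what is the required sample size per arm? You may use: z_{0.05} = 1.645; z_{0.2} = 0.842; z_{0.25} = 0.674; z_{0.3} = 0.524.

For two independent groups with equal n: n = 2·((z_{α} + z_β) / d)².
z_{α} + z_β = 1.645 + 0.674 = 2.319.
n = 2 × (2.319 / 1.14)² = 2 × 2.034² = 2 × 4.14 = 8.3.
Round up to the next whole participant.

n = 9 per group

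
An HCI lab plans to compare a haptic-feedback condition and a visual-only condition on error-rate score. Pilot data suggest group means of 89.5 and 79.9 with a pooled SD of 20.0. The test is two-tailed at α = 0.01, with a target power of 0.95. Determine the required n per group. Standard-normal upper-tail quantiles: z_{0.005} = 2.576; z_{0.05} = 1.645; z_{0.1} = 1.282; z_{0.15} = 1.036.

Cohen's d = |M₁ − M₂| / SD_pooled = |89.5 − 79.9| / 20.0 = 9.6 / 20.0 = 0.480.
For two independent groups with equal n: n = 2·((z_{α/2} + z_β) / d)².
z_{α/2} + z_β = 2.576 + 1.645 = 4.221.
n = 2 × (4.221 / 0.480)² = 2 × 8.794² = 2 × 77.33 = 154.7.
Round up to the next whole participant.

n = 155 per group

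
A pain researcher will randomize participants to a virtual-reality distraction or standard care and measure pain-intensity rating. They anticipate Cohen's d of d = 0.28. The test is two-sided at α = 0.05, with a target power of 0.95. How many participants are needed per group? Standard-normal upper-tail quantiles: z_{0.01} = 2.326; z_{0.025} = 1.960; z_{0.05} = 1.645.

n = 332 per group

For two independent groups with equal n: n = 2·((z_{α/2} + z_β) / d)².
z_{α/2} + z_β = 1.960 + 1.645 = 3.605.
n = 2 × (3.605 / 0.28)² = 2 × 12.875² = 2 × 165.77 = 331.5.
Round up to the next whole participant.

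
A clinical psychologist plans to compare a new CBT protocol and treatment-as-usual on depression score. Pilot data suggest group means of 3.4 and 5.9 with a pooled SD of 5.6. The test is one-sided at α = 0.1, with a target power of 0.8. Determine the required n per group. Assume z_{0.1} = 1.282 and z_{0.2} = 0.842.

Cohen's d = |M₁ − M₂| / SD_pooled = |3.4 − 5.9| / 5.6 = 2.5 / 5.6 = 0.446.
For two independent groups with equal n: n = 2·((z_{α} + z_β) / d)².
z_{α} + z_β = 1.282 + 0.842 = 2.124.
n = 2 × (2.124 / 0.446)² = 2 × 4.762² = 2 × 22.68 = 45.4.
Round up to the next whole participant.

n = 46 per group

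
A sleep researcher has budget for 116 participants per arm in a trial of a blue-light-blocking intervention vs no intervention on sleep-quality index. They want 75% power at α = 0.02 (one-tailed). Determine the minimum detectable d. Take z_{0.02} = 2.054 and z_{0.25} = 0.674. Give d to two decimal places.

For two independent groups of n = 116 each: d_min = (z_{α} + z_β)·√(2/n).
z-sum = 2.054 + 0.674 = 2.728.
d_min = 2.728 × √(2/116) = 2.728 × 0.1313 = 0.358.

d_min ≈ 0.36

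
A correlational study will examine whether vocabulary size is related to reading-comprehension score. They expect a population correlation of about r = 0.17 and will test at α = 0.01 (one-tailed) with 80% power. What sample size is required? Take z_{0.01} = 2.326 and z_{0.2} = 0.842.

Fisher's z: C = ½·ln((1+r)/(1−r)) = ½·ln(1.4096) = 0.1717.
n = ((z_{α} + z_β)/C)² + 3.
(2.326 + 0.842) / 0.1717 = 3.168 / 0.1717 = 18.451.
n = 18.451² + 3 = 340.43 + 3 = 343.4.
Round up.

n = 344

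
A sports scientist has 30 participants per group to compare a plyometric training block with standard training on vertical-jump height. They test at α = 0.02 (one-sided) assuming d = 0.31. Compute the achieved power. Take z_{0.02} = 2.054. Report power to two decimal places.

For two equal groups, power = Φ(d·√(n/2) − z_{α}).
d·√(n/2) = 0.31 × √(30/2) = 0.31 × 3.873 = 1.201.
z_β = 1.201 − 2.054 = -0.853.
Power = Φ(-0.853) = 0.197.

power ≈ 0.20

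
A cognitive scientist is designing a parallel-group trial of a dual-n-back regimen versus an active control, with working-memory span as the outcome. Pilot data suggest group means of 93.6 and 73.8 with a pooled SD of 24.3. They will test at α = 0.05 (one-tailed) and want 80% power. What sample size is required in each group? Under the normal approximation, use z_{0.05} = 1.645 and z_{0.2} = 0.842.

Cohen's d = |M₁ − M₂| / SD_pooled = |93.6 − 73.8| / 24.3 = 19.8 / 24.3 = 0.815.
For two independent groups with equal n: n = 2·((z_{α} + z_β) / d)².
z_{α} + z_β = 1.645 + 0.842 = 2.487.
n = 2 × (2.487 / 0.815)² = 2 × 3.052² = 2 × 9.31 = 18.6.
Round up to the next whole participant.

n = 19 per group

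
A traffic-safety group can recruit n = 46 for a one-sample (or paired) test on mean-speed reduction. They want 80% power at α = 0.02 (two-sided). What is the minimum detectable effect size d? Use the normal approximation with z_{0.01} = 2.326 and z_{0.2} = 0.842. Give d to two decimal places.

d_min ≈ 0.47

For a single sample (or paired design) of n = 46: d_min = (z_{α/2} + z_β)/√n.
z-sum = 2.326 + 0.842 = 3.168.
d_min = 3.168 / √46 = 3.168 / 6.782 = 0.467.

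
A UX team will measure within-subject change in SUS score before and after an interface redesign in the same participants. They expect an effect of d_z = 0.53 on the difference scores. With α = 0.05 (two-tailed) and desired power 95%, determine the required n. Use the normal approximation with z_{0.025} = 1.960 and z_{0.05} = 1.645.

n = 47 pairs

For a paired (one-sample on differences) test: n = ((z_{α/2} + z_β) / d)².
z_{α/2} + z_β = 1.960 + 1.645 = 3.605.
n = (3.605 / 0.53)² = 6.802² = 46.27.
Round up.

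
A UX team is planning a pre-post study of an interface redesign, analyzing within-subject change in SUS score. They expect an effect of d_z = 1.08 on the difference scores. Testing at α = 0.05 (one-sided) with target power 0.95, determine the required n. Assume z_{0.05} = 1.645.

For a paired (one-sample on differences) test: n = ((z_{α} + z_β) / d)².
z_{α} + z_β = 1.645 + 1.645 = 3.290.
n = (3.290 / 1.08)² = 3.046² = 9.28.
Round up.

n = 10 pairs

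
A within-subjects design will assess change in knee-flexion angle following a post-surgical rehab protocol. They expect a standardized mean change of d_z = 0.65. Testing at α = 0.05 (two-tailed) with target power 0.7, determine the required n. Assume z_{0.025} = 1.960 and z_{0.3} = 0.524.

n = 15 pairs

For a paired (one-sample on differences) test: n = ((z_{α/2} + z_β) / d)².
z_{α/2} + z_β = 1.960 + 0.524 = 2.484.
n = (2.484 / 0.65)² = 3.822² = 14.60.
Round up.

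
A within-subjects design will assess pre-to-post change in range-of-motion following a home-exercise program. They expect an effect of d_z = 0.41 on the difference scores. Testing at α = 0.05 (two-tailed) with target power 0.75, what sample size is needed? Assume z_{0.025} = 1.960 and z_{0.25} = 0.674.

For a paired (one-sample on differences) test: n = ((z_{α/2} + z_β) / d)².
z_{α/2} + z_β = 1.960 + 0.674 = 2.634.
n = (2.634 / 0.41)² = 6.424² = 41.27.
Round up.

n = 42 pairs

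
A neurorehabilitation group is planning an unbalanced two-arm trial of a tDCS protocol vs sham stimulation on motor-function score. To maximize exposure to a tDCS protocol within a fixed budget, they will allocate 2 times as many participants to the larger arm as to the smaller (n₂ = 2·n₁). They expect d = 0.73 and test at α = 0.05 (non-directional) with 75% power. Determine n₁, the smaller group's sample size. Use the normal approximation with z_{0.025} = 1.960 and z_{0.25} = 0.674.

With allocation ratio k = n₂/n₁ = 2, Var(x̄₁−x̄₂) = σ²(1/n₁ + 1/(k·n₁)) = σ²·(k+1)/(k·n₁).
So n₁ = (1 + 1/k)·((z_{α/2} + z_β)/d)² = 1.500 × (2.634/0.73)².
n₁ = 1.500 × 13.02 = 19.5.
Round up: n₁ = 20, giving n₂ = 2 × 20 = 40.

n₁ = 20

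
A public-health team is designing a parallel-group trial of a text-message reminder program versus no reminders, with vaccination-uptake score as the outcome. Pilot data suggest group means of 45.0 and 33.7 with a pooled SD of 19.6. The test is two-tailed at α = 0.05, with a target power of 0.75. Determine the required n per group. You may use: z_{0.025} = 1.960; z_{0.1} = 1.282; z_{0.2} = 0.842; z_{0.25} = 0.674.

n = 42 per group

Cohen's d = |M₁ − M₂| / SD_pooled = |45.0 − 33.7| / 19.6 = 11.3 / 19.6 = 0.577.
For two independent groups with equal n: n = 2·((z_{α/2} + z_β) / d)².
z_{α/2} + z_β = 1.960 + 0.674 = 2.634.
n = 2 × (2.634 / 0.577)² = 2 × 4.565² = 2 × 20.84 = 41.7.
Round up to the next whole participant.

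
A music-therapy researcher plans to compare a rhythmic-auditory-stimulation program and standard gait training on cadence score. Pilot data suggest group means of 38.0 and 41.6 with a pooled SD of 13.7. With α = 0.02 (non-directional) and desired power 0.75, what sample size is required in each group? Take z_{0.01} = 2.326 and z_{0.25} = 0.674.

n = 261 per group

Cohen's d = |M₁ − M₂| / SD_pooled = |38.0 − 41.6| / 13.7 = 3.6 / 13.7 = 0.263.
For two independent groups with equal n: n = 2·((z_{α/2} + z_β) / d)².
z_{α/2} + z_β = 2.326 + 0.674 = 3.000.
n = 2 × (3.000 / 0.263)² = 2 × 11.407² = 2 × 130.12 = 260.2.
Round up to the next whole participant.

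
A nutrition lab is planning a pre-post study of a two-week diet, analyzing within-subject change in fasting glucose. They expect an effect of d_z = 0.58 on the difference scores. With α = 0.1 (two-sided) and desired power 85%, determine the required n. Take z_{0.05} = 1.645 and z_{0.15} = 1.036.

For a paired (one-sample on differences) test: n = ((z_{α/2} + z_β) / d)².
z_{α/2} + z_β = 1.645 + 1.036 = 2.681.
n = (2.681 / 0.58)² = 4.622² = 21.37.
Round up.

n = 22 pairs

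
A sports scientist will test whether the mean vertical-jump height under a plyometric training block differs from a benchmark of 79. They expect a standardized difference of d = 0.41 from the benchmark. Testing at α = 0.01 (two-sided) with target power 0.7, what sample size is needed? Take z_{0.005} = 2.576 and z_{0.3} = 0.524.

n = 58

For a one-sample test: n = ((z_{α/2} + z_β) / d)².
z_{α/2} + z_β = 2.576 + 0.524 = 3.100.
n = (3.100 / 0.41)² = 7.561² = 57.17.
Round up.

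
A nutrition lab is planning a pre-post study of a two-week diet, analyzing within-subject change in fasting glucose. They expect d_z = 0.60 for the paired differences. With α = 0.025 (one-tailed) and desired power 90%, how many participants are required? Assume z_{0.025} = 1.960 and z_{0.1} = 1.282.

n = 30 pairs

For a paired (one-sample on differences) test: n = ((z_{α} + z_β) / d)².
z_{α} + z_β = 1.960 + 1.282 = 3.242.
n = (3.242 / 0.60)² = 5.403² = 29.20.
Round up.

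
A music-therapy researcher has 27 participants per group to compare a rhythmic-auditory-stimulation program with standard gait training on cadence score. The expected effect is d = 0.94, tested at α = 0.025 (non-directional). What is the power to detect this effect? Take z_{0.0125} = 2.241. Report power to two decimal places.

For two equal groups, power = Φ(d·√(n/2) − z_{α/2}).
d·√(n/2) = 0.94 × √(27/2) = 0.94 × 3.674 = 3.454.
z_β = 3.454 − 2.241 = 1.213.
Power = Φ(1.213) = 0.887.

power ≈ 0.89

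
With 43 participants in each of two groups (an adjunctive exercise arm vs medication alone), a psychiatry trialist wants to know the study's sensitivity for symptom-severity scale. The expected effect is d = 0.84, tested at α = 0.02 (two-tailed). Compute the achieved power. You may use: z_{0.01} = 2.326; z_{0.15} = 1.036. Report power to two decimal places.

For two equal groups, power = Φ(d·√(n/2) − z_{α/2}).
d·√(n/2) = 0.84 × √(43/2) = 0.84 × 4.637 = 3.895.
z_β = 3.895 − 2.326 = 1.569.
Power = Φ(1.569) = 0.942.

power ≈ 0.94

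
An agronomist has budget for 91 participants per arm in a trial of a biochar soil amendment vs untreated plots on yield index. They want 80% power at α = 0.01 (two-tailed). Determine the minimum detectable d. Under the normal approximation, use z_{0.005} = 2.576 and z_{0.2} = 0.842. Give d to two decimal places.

d_min ≈ 0.51

For two independent groups of n = 91 each: d_min = (z_{α/2} + z_β)·√(2/n).
z-sum = 2.576 + 0.842 = 3.418.
d_min = 3.418 × √(2/91) = 3.418 × 0.1482 = 0.507.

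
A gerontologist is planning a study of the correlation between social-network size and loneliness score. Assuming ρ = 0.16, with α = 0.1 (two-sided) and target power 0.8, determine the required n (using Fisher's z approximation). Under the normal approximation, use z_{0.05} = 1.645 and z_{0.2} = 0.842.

Fisher's z: C = ½·ln((1+r)/(1−r)) = ½·ln(1.3810) = 0.1614.
n = ((z_{α/2} + z_β)/C)² + 3.
(1.645 + 0.842) / 0.1614 = 2.487 / 0.1614 = 15.409.
n = 15.409² + 3 = 237.43 + 3 = 240.4.
Round up.

n = 241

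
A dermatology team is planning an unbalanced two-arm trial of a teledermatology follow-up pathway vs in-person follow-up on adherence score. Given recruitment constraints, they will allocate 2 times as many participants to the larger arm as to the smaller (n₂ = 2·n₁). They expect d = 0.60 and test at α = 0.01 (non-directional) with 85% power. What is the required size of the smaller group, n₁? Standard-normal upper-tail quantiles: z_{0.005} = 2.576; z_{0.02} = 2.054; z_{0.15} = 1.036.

With allocation ratio k = n₂/n₁ = 2, Var(x̄₁−x̄₂) = σ²(1/n₁ + 1/(k·n₁)) = σ²·(k+1)/(k·n₁).
So n₁ = (1 + 1/k)·((z_{α/2} + z_β)/d)² = 1.500 × (3.612/0.60)².
n₁ = 1.500 × 36.24 = 54.4.
Round up: n₁ = 55, giving n₂ = 2 × 55 = 110.

n₁ = 55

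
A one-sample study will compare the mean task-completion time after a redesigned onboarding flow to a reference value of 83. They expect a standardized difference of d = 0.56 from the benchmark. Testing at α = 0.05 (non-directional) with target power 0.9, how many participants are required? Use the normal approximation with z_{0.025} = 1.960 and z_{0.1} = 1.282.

For a one-sample test: n = ((z_{α/2} + z_β) / d)².
z_{α/2} + z_β = 1.960 + 1.282 = 3.242.
n = (3.242 / 0.56)² = 5.789² = 33.52.
Round up.

n = 34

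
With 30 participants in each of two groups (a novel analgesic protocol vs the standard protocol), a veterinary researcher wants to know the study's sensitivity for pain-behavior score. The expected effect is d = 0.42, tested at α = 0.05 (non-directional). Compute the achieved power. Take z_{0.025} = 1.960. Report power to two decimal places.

For two equal groups, power = Φ(d·√(n/2) − z_{α/2}).
d·√(n/2) = 0.42 × √(30/2) = 0.42 × 3.873 = 1.627.
z_β = 1.627 − 1.960 = -0.333.
Power = Φ(-0.333) = 0.369.

power ≈ 0.37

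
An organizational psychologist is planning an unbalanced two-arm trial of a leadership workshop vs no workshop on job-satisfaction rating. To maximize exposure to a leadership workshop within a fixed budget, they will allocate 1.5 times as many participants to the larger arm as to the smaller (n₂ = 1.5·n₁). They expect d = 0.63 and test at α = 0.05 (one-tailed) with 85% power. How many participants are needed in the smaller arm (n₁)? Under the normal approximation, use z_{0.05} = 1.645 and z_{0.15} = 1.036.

n₁ = 31

With allocation ratio k = n₂/n₁ = 1.5, Var(x̄₁−x̄₂) = σ²(1/n₁ + 1/(k·n₁)) = σ²·(k+1)/(k·n₁).
So n₁ = (1 + 1/k)·((z_{α} + z_β)/d)² = 1.667 × (2.681/0.63)².
n₁ = 1.667 × 18.11 = 30.2.
Round up: n₁ = 31, giving n₂ = ⌈1.5 × 31⌉ = ⌈46.5⌉ = 47.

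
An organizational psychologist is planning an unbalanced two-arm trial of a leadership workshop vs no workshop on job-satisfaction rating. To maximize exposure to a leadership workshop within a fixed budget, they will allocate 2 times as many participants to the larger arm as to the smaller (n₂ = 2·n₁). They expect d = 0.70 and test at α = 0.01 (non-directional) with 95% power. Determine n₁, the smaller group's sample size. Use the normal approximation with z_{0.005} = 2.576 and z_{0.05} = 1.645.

n₁ = 55

With allocation ratio k = n₂/n₁ = 2, Var(x̄₁−x̄₂) = σ²(1/n₁ + 1/(k·n₁)) = σ²·(k+1)/(k·n₁).
So n₁ = (1 + 1/k)·((z_{α/2} + z_β)/d)² = 1.500 × (4.221/0.70)².
n₁ = 1.500 × 36.36 = 54.5.
Round up: n₁ = 55, giving n₂ = 2 × 55 = 110.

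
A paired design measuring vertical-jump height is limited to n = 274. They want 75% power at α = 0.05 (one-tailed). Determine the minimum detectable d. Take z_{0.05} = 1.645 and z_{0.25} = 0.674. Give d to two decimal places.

For a single sample (or paired design) of n = 274: d_min = (z_{α} + z_β)/√n.
z-sum = 1.645 + 0.674 = 2.319.
d_min = 2.319 / √274 = 2.319 / 16.553 = 0.140.

d_min ≈ 0.14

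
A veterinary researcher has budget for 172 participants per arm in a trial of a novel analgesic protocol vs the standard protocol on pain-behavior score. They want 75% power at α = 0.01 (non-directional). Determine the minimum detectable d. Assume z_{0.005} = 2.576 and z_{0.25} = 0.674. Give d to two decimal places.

For two independent groups of n = 172 each: d_min = (z_{α/2} + z_β)·√(2/n).
z-sum = 2.576 + 0.674 = 3.250.
d_min = 3.250 × √(2/172) = 3.250 × 0.1078 = 0.350.

d_min ≈ 0.35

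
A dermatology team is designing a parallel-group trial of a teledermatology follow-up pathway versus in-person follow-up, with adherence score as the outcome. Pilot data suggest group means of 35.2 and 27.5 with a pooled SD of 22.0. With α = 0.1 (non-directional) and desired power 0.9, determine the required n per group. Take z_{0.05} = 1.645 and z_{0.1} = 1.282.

n = 140 per group

Cohen's d = |M₁ − M₂| / SD_pooled = |35.2 − 27.5| / 22.0 = 7.7 / 22.0 = 0.350.
For two independent groups with equal n: n = 2·((z_{α/2} + z_β) / d)².
z_{α/2} + z_β = 1.645 + 1.282 = 2.927.
n = 2 × (2.927 / 0.350)² = 2 × 8.363² = 2 × 69.94 = 139.9.
Round up to the next whole participant.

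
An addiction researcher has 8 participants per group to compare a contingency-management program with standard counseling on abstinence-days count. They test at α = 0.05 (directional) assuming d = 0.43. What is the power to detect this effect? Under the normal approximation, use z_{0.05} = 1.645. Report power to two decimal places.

For two equal groups, power = Φ(d·√(n/2) − z_{α}).
d·√(n/2) = 0.43 × √(8/2) = 0.43 × 2.000 = 0.860.
z_β = 0.860 − 1.645 = -0.785.
Power = Φ(-0.785) = 0.216.

power ≈ 0.22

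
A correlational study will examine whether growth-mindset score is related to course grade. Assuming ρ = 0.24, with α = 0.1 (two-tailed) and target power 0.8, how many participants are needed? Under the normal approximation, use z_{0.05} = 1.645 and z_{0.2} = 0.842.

Fisher's z: C = ½·ln((1+r)/(1−r)) = ½·ln(1.6316) = 0.2448.
n = ((z_{α/2} + z_β)/C)² + 3.
(1.645 + 0.842) / 0.2448 = 2.487 / 0.2448 = 10.159.
n = 10.159² + 3 = 103.21 + 3 = 106.2.
Round up.

n = 107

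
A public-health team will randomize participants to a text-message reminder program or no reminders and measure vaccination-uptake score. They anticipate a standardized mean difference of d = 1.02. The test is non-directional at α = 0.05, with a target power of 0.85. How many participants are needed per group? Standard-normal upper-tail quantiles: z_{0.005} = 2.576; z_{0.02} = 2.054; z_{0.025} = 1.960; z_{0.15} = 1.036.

For two independent groups with equal n: n = 2·((z_{α/2} + z_β) / d)².
z_{α/2} + z_β = 1.960 + 1.036 = 2.996.
n = 2 × (2.996 / 1.02)² = 2 × 2.937² = 2 × 8.63 = 17.3.
Round up to the next whole participant.

n = 18 per group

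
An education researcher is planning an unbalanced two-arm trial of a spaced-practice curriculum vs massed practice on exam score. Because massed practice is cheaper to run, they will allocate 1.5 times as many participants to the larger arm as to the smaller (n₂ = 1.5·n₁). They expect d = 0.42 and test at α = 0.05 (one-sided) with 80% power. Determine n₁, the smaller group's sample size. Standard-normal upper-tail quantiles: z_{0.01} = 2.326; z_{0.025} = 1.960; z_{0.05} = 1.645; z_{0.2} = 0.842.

n₁ = 59

With allocation ratio k = n₂/n₁ = 1.5, Var(x̄₁−x̄₂) = σ²(1/n₁ + 1/(k·n₁)) = σ²·(k+1)/(k·n₁).
So n₁ = (1 + 1/k)·((z_{α} + z_β)/d)² = 1.667 × (2.487/0.42)².
n₁ = 1.667 × 35.06 = 58.4.
Round up: n₁ = 59, giving n₂ = ⌈1.5 × 59⌉ = ⌈88.5⌉ = 89.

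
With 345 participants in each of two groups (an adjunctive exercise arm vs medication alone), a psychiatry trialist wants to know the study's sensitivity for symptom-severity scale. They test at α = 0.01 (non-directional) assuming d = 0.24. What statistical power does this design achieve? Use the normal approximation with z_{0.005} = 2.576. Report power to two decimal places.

power ≈ 0.72

For two equal groups, power = Φ(d·√(n/2) − z_{α/2}).
d·√(n/2) = 0.24 × √(345/2) = 0.24 × 13.134 = 3.152.
z_β = 3.152 − 2.576 = 0.576.
Power = Φ(0.576) = 0.718.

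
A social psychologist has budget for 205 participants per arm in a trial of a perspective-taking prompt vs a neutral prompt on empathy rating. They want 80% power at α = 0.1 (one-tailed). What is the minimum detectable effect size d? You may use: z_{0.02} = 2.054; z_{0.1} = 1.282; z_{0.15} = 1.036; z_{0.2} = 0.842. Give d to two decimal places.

d_min ≈ 0.21

For two independent groups of n = 205 each: d_min = (z_{α} + z_β)·√(2/n).
z-sum = 1.282 + 0.842 = 2.124.
d_min = 2.124 × √(2/205) = 2.124 × 0.0988 = 0.210.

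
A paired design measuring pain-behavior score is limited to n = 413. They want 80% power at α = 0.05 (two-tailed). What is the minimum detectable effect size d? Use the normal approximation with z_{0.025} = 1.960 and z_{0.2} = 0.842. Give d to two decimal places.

For a single sample (or paired design) of n = 413: d_min = (z_{α/2} + z_β)/√n.
z-sum = 1.960 + 0.842 = 2.802.
d_min = 2.802 / √413 = 2.802 / 20.322 = 0.138.

d_min ≈ 0.14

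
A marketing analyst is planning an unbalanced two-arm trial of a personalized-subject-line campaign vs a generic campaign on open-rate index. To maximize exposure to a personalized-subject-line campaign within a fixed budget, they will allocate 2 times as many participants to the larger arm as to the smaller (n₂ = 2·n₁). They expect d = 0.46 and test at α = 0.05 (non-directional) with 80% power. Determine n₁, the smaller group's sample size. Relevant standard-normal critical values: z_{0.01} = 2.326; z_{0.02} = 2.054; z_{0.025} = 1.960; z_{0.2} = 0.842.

With allocation ratio k = n₂/n₁ = 2, Var(x̄₁−x̄₂) = σ²(1/n₁ + 1/(k·n₁)) = σ²·(k+1)/(k·n₁).
So n₁ = (1 + 1/k)·((z_{α/2} + z_β)/d)² = 1.500 × (2.802/0.46)².
n₁ = 1.500 × 37.10 = 55.7.
Round up: n₁ = 56, giving n₂ = 2 × 56 = 112.

n₁ = 56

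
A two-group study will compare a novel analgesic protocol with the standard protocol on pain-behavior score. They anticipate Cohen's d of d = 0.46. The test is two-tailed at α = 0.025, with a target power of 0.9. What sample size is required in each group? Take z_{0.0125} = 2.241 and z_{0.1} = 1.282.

For two independent groups with equal n: n = 2·((z_{α/2} + z_β) / d)².
z_{α/2} + z_β = 2.241 + 1.282 = 3.523.
n = 2 × (3.523 / 0.46)² = 2 × 7.659² = 2 × 58.66 = 117.3.
Round up to the next whole participant.

n = 118 per group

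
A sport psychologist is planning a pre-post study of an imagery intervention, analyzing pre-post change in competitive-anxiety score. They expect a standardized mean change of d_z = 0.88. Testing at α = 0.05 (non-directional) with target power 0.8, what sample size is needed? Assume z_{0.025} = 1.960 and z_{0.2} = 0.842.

For a paired (one-sample on differences) test: n = ((z_{α/2} + z_β) / d)².
z_{α/2} + z_β = 1.960 + 0.842 = 2.802.
n = (2.802 / 0.88)² = 3.184² = 10.14.
Round up.

n = 11 pairs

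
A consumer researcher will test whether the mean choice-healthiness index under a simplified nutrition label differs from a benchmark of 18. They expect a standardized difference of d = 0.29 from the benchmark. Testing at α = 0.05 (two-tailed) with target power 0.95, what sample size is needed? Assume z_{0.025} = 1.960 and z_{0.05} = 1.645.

For a one-sample test: n = ((z_{α/2} + z_β) / d)².
z_{α/2} + z_β = 1.960 + 1.645 = 3.605.
n = (3.605 / 0.29)² = 12.431² = 154.53.
Round up.

n = 155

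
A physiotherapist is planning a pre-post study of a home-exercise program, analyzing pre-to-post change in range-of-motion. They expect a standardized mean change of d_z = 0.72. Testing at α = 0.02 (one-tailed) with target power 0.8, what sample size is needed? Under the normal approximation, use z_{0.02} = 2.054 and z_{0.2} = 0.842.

For a paired (one-sample on differences) test: n = ((z_{α} + z_β) / d)².
z_{α} + z_β = 2.054 + 0.842 = 2.896.
n = (2.896 / 0.72)² = 4.022² = 16.18.
Round up.

n = 17 pairs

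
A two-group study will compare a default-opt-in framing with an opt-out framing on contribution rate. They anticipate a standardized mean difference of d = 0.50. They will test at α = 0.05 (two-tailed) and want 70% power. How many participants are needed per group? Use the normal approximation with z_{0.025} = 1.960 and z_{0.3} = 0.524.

n = 50 per group

For two independent groups with equal n: n = 2·((z_{α/2} + z_β) / d)².
z_{α/2} + z_β = 1.960 + 0.524 = 2.484.
n = 2 × (2.484 / 0.50)² = 2 × 4.968² = 2 × 24.68 = 49.4.
Round up to the next whole participant.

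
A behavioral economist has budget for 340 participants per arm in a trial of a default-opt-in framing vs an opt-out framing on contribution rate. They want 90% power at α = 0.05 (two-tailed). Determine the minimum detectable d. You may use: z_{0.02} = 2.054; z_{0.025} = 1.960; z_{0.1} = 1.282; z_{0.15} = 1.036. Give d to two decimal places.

For two independent groups of n = 340 each: d_min = (z_{α/2} + z_β)·√(2/n).
z-sum = 1.960 + 1.282 = 3.242.
d_min = 3.242 × √(2/340) = 3.242 × 0.0767 = 0.249.

d_min ≈ 0.25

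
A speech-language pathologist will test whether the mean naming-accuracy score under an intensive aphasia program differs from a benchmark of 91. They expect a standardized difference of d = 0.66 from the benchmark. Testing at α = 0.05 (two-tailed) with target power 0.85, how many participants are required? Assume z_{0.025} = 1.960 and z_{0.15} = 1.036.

n = 21

For a one-sample test: n = ((z_{α/2} + z_β) / d)².
z_{α/2} + z_β = 1.960 + 1.036 = 2.996.
n = (2.996 / 0.66)² = 4.539² = 20.61.
Round up.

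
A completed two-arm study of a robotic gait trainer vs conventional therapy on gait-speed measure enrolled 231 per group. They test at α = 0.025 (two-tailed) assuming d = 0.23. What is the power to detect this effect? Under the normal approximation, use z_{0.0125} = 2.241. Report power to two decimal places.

For two equal groups, power = Φ(d·√(n/2) − z_{α/2}).
d·√(n/2) = 0.23 × √(231/2) = 0.23 × 10.747 = 2.472.
z_β = 2.472 − 2.241 = 0.231.
Power = Φ(0.231) = 0.591.

power ≈ 0.59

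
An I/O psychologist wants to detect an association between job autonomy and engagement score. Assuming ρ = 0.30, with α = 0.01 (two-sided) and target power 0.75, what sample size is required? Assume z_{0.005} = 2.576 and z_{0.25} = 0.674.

Fisher's z: C = ½·ln((1+r)/(1−r)) = ½·ln(1.8571) = 0.3095.
n = ((z_{α/2} + z_β)/C)² + 3.
(2.576 + 0.674) / 0.3095 = 3.250 / 0.3095 = 10.501.
n = 10.501² + 3 = 110.27 + 3 = 113.3.
Round up.

n = 114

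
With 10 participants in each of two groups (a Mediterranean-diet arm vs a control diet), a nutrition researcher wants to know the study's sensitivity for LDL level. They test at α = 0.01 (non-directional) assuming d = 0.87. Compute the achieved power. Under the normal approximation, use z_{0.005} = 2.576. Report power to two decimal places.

For two equal groups, power = Φ(d·√(n/2) − z_{α/2}).
d·√(n/2) = 0.87 × √(10/2) = 0.87 × 2.236 = 1.945.
z_β = 1.945 − 2.576 = -0.631.
Power = Φ(-0.631) = 0.264.

power ≈ 0.26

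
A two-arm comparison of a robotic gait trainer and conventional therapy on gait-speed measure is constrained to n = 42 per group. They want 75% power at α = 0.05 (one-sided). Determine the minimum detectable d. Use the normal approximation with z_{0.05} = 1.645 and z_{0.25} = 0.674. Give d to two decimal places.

d_min ≈ 0.51

For two independent groups of n = 42 each: d_min = (z_{α} + z_β)·√(2/n).
z-sum = 1.645 + 0.674 = 2.319.
d_min = 2.319 × √(2/42) = 2.319 × 0.2182 = 0.506.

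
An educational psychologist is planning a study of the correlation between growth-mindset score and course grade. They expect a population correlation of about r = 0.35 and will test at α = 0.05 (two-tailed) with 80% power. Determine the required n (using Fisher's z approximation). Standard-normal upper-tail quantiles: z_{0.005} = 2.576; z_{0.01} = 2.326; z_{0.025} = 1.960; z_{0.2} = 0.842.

Fisher's z: C = ½·ln((1+r)/(1−r)) = ½·ln(2.0769) = 0.3654.
n = ((z_{α/2} + z_β)/C)² + 3.
(1.960 + 0.842) / 0.3654 = 2.802 / 0.3654 = 7.668.
n = 7.668² + 3 = 58.80 + 3 = 61.8.
Round up.

n = 62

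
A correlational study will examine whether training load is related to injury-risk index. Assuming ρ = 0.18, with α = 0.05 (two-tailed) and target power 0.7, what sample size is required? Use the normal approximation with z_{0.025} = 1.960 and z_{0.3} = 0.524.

n = 190

Fisher's z: C = ½·ln((1+r)/(1−r)) = ½·ln(1.4390) = 0.1820.
n = ((z_{α/2} + z_β)/C)² + 3.
(1.960 + 0.524) / 0.1820 = 2.484 / 0.1820 = 13.648.
n = 13.648² + 3 = 186.28 + 3 = 189.3.
Round up.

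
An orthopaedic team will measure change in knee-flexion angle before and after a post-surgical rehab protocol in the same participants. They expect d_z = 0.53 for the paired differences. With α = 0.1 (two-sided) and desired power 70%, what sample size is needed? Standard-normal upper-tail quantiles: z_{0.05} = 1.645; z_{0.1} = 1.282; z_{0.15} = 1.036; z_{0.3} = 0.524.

n = 17 pairs

For a paired (one-sample on differences) test: n = ((z_{α/2} + z_β) / d)².
z_{α/2} + z_β = 1.645 + 0.524 = 2.169.
n = (2.169 / 0.53)² = 4.092² = 16.75.
Round up.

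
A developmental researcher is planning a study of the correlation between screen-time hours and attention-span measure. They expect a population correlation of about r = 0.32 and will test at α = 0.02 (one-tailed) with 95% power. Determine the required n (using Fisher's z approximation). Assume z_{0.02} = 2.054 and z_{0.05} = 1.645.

Fisher's z: C = ½·ln((1+r)/(1−r)) = ½·ln(1.9412) = 0.3316.
n = ((z_{α} + z_β)/C)² + 3.
(2.054 + 1.645) / 0.3316 = 3.699 / 0.3316 = 11.155.
n = 11.155² + 3 = 124.43 + 3 = 127.4.
Round up.

n = 128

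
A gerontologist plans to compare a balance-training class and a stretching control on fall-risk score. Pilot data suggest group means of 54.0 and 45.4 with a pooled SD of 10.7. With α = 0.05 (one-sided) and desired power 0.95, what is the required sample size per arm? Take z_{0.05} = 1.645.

Cohen's d = |M₁ − M₂| / SD_pooled = |54.0 − 45.4| / 10.7 = 8.6 / 10.7 = 0.804.
For two independent groups with equal n: n = 2·((z_{α} + z_β) / d)².
z_{α} + z_β = 1.645 + 1.645 = 3.290.
n = 2 × (3.290 / 0.804)² = 2 × 4.092² = 2 × 16.74 = 33.5.
Round up to the next whole participant.

n = 34 per group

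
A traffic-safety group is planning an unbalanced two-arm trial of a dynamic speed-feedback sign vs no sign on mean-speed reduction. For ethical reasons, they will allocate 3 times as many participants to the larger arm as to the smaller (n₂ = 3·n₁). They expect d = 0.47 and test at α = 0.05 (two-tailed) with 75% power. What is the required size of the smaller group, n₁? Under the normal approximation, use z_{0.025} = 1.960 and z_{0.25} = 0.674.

n₁ = 42

With allocation ratio k = n₂/n₁ = 3, Var(x̄₁−x̄₂) = σ²(1/n₁ + 1/(k·n₁)) = σ²·(k+1)/(k·n₁).
So n₁ = (1 + 1/k)·((z_{α/2} + z_β)/d)² = 1.333 × (2.634/0.47)².
n₁ = 1.333 × 31.41 = 41.9.
Round up: n₁ = 42, giving n₂ = 3 × 42 = 126.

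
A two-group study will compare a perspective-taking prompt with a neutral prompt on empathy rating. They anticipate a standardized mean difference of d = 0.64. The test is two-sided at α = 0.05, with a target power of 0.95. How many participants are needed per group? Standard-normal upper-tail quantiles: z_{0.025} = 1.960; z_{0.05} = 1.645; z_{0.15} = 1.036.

n = 64 per group

For two independent groups with equal n: n = 2·((z_{α/2} + z_β) / d)².
z_{α/2} + z_β = 1.960 + 1.645 = 3.605.
n = 2 × (3.605 / 0.64)² = 2 × 5.633² = 2 × 31.73 = 63.5.
Round up to the next whole participant.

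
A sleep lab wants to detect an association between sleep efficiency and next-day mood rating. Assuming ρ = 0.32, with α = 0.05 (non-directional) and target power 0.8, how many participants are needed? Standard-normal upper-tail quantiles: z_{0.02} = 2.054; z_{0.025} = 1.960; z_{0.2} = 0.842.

Fisher's z: C = ½·ln((1+r)/(1−r)) = ½·ln(1.9412) = 0.3316.
n = ((z_{α/2} + z_β)/C)² + 3.
(1.960 + 0.842) / 0.3316 = 2.802 / 0.3316 = 8.450.
n = 8.450² + 3 = 71.40 + 3 = 74.4.
Round up.

n = 75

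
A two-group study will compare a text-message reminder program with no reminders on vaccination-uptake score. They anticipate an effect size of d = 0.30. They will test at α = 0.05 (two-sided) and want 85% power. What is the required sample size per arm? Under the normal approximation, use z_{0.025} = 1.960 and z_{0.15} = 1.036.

For two independent groups with equal n: n = 2·((z_{α/2} + z_β) / d)².
z_{α/2} + z_β = 1.960 + 1.036 = 2.996.
n = 2 × (2.996 / 0.30)² = 2 × 9.987² = 2 × 99.73 = 199.5.
Round up to the next whole participant.

n = 200 per group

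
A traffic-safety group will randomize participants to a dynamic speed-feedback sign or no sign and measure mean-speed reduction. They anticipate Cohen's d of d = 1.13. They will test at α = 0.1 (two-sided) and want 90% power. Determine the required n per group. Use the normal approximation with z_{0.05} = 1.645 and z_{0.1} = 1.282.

n = 14 per group

For two independent groups with equal n: n = 2·((z_{α/2} + z_β) / d)².
z_{α/2} + z_β = 1.645 + 1.282 = 2.927.
n = 2 × (2.927 / 1.13)² = 2 × 2.590² = 2 × 6.71 = 13.4.
Round up to the next whole participant.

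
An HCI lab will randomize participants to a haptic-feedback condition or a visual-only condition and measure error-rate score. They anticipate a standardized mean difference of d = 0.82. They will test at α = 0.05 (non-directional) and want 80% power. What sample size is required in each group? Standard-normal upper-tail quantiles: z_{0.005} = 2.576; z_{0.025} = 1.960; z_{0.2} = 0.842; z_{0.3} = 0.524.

For two independent groups with equal n: n = 2·((z_{α/2} + z_β) / d)².
z_{α/2} + z_β = 1.960 + 0.842 = 2.802.
n = 2 × (2.802 / 0.82)² = 2 × 3.417² = 2 × 11.68 = 23.4.
Round up to the next whole participant.

n = 24 per group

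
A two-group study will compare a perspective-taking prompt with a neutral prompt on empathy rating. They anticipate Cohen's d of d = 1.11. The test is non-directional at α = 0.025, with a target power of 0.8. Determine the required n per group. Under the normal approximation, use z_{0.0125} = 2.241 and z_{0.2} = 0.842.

n = 16 per group

For two independent groups with equal n: n = 2·((z_{α/2} + z_β) / d)².
z_{α/2} + z_β = 2.241 + 0.842 = 3.083.
n = 2 × (3.083 / 1.11)² = 2 × 2.777² = 2 × 7.71 = 15.4.
Round up to the next whole participant.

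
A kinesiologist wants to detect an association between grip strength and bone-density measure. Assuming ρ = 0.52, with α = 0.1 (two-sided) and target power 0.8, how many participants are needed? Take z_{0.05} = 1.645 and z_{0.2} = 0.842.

n = 22

Fisher's z: C = ½·ln((1+r)/(1−r)) = ½·ln(3.1667) = 0.5763.
n = ((z_{α/2} + z_β)/C)² + 3.
(1.645 + 0.842) / 0.5763 = 2.487 / 0.5763 = 4.315.
n = 4.315² + 3 = 18.62 + 3 = 21.6.
Round up.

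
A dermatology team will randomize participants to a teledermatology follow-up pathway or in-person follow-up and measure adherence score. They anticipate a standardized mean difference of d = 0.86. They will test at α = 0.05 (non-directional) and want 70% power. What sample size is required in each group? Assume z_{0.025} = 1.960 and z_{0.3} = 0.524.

For two independent groups with equal n: n = 2·((z_{α/2} + z_β) / d)².
z_{α/2} + z_β = 1.960 + 0.524 = 2.484.
n = 2 × (2.484 / 0.86)² = 2 × 2.888² = 2 × 8.34 = 16.7.
Round up to the next whole participant.

n = 17 per group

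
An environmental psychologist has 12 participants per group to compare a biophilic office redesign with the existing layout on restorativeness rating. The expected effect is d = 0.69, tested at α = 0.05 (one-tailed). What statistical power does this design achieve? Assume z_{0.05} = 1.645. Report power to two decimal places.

power ≈ 0.52

For two equal groups, power = Φ(d·√(n/2) − z_{α}).
d·√(n/2) = 0.69 × √(12/2) = 0.69 × 2.449 = 1.690.
z_β = 1.690 − 1.645 = 0.045.
Power = Φ(0.045) = 0.518.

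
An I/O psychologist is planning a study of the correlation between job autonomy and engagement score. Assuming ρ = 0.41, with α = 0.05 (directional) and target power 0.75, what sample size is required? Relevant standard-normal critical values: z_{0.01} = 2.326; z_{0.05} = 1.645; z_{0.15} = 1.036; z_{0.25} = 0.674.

Fisher's z: C = ½·ln((1+r)/(1−r)) = ½·ln(2.3898) = 0.4356.
n = ((z_{α} + z_β)/C)² + 3.
(1.645 + 0.674) / 0.4356 = 2.319 / 0.4356 = 5.324.
n = 5.324² + 3 = 28.34 + 3 = 31.3.
Round up.

n = 32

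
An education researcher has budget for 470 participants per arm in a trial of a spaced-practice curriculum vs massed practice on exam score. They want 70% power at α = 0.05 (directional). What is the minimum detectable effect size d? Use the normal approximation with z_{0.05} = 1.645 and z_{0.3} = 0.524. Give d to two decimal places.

d_min ≈ 0.14

For two independent groups of n = 470 each: d_min = (z_{α} + z_β)·√(2/n).
z-sum = 1.645 + 0.524 = 2.169.
d_min = 2.169 × √(2/470) = 2.169 × 0.0652 = 0.141.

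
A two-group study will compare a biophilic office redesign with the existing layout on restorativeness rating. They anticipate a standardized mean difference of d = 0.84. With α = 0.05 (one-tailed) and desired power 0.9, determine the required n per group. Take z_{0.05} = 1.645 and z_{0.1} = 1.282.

n = 25 per group

For two independent groups with equal n: n = 2·((z_{α} + z_β) / d)².
z_{α} + z_β = 1.645 + 1.282 = 2.927.
n = 2 × (2.927 / 0.84)² = 2 × 3.485² = 2 × 12.14 = 24.3.
Round up to the next whole participant.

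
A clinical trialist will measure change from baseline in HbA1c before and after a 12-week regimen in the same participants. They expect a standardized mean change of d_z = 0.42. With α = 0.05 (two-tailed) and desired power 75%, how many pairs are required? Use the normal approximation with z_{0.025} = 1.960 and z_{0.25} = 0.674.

For a paired (one-sample on differences) test: n = ((z_{α/2} + z_β) / d)².
z_{α/2} + z_β = 1.960 + 0.674 = 2.634.
n = (2.634 / 0.42)² = 6.271² = 39.33.
Round up.

n = 40 pairs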